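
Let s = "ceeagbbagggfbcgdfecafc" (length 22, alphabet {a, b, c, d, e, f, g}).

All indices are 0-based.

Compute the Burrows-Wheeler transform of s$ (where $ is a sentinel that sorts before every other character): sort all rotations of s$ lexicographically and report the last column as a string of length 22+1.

rank  rotation                 last
    0  $ceeagbbagggfbcgdfecafc  c
    1  afc$ceeagbbagggfbcgdfec  c
    2  agbbagggfbcgdfecafc$cee  e
    3  agggfbcgdfecafc$ceeagbb  b
    4  bagggfbcgdfecafc$ceeagb  b
    5  bbagggfbcgdfecafc$ceeag  g
    6  bcgdfecafc$ceeagbbagggf  f
    7  c$ceeagbbagggfbcgdfecaf  f
    8  cafc$ceeagbbagggfbcgdfe  e
    9  ceeagbbagggfbcgdfecafc$  $
   10  cgdfecafc$ceeagbbagggfb  b
   11  dfecafc$ceeagbbagggfbcg  g
   12  eagbbagggfbcgdfecafc$ce  e
   13  ecafc$ceeagbbagggfbcgdf  f
   14  eeagbbagggfbcgdfecafc$c  c
   15  fbcgdfecafc$ceeagbbaggg  g
   16  fc$ceeagbbagggfbcgdfeca  a
   17  fecafc$ceeagbbagggfbcgd  d
   18  gbbagggfbcgdfecafc$ceea  a
   19  gdfecafc$ceeagbbagggfbc  c
   20  gfbcgdfecafc$ceeagbbagg  g
   21  ggfbcgdfecafc$ceeagbbag  g
   22  gggfbcgdfecafc$ceeagbba  a

ccebbgffe$bgefcgadacgga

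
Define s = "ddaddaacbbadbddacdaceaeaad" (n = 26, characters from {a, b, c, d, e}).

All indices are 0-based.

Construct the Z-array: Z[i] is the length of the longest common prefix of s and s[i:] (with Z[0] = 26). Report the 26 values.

[26, 1, 0, 3, 1, 0, 0, 0, 0, 0, 0, 1, 0, 3, 1, 0, 0, 1, 0, 0, 0, 0, 0, 0, 0, 1]

Z[0]=26
i=1: outside box; Z[1]=1 scan→box=[1,2)
i=2: outside box; Z[2]=0
i=3: outside box; Z[3]=3 scan→box=[3,6)
i=4: min(r-i=2, Z[1]=1)=1; Z[4]=1
i=5: min(r-i=1, Z[2]=0)=0; Z[5]=0
i=6: outside box; Z[6]=0
i=7: outside box; Z[7]=0
i=8: outside box; Z[8]=0
i=9: outside box; Z[9]=0
i=10: outside box; Z[10]=0
i=11: outside box; Z[11]=1 scan→box=[11,12)
i=12: outside box; Z[12]=0
i=13: outside box; Z[13]=3 scan→box=[13,16)
i=14: min(r-i=2, Z[1]=1)=1; Z[14]=1
i=15: min(r-i=1, Z[2]=0)=0; Z[15]=0
i=16: outside box; Z[16]=0
i=17: outside box; Z[17]=1 scan→box=[17,18)
i=18: outside box; Z[18]=0
i=19: outside box; Z[19]=0
i=20: outside box; Z[20]=0
i=21: outside box; Z[21]=0
i=22: outside box; Z[22]=0
i=23: outside box; Z[23]=0
i=24: outside box; Z[24]=0
i=25: outside box; Z[25]=1 scan→box=[25,26)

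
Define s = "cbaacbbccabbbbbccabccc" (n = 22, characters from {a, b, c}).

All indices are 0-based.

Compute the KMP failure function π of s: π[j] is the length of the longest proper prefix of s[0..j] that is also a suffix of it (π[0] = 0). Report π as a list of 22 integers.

[0, 0, 0, 0, 1, 2, 0, 1, 1, 0, 0, 0, 0, 0, 0, 1, 1, 0, 0, 1, 1, 1]

π[0] = 0
j=1 s[j]='b': π[1]=0 (border '')
j=2 s[j]='a': π[2]=0 (border '')
j=3 s[j]='a': π[3]=0 (border '')
j=4 s[j]='c': π[4]=1 (border 'c')
j=5 s[j]='b': π[5]=2 (border 'cb')
j=6 s[j]='b': k: 2→0; π[6]=0 (border '')
j=7 s[j]='c': π[7]=1 (border 'c')
j=8 s[j]='c': k: 1→0; π[8]=1 (border 'c')
j=9 s[j]='a': k: 1→0; π[9]=0 (border '')
j=10 s[j]='b': π[10]=0 (border '')
j=11 s[j]='b': π[11]=0 (border '')
j=12 s[j]='b': π[12]=0 (border '')
j=13 s[j]='b': π[13]=0 (border '')
j=14 s[j]='b': π[14]=0 (border '')
j=15 s[j]='c': π[15]=1 (border 'c')
j=16 s[j]='c': k: 1→0; π[16]=1 (border 'c')
j=17 s[j]='a': k: 1→0; π[17]=0 (border '')
j=18 s[j]='b': π[18]=0 (border '')
j=19 s[j]='c': π[19]=1 (border 'c')
j=20 s[j]='c': k: 1→0; π[20]=1 (border 'c')
j=21 s[j]='c': k: 1→0; π[21]=1 (border 'c')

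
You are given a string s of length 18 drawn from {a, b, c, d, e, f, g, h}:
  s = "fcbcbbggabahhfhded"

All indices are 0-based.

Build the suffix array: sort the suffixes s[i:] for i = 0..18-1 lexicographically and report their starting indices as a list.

[8, 10, 9, 4, 2, 5, 3, 1, 17, 15, 16, 0, 13, 7, 6, 14, 12, 11]

rank | idx | suffix
   0 |   8 | abahhfhded
   1 |  10 | ahhfhded
   2 |   9 | bahhfhded
   3 |   4 | bbggabahhfhded
   4 |   2 | bcbbggabahhfhded
   5 |   5 | bggabahhfhded
   6 |   3 | cbbggabahhfhded
   7 |   1 | cbcbbggabahhfhded
   8 |  17 | d
   9 |  15 | ded
  10 |  16 | ed
  11 |   0 | fcbcbbggabahhfhded
  12 |  13 | fhded
  13 |   7 | gabahhfhded
  14 |   6 | ggabahhfhded
  15 |  14 | hded
  16 |  12 | hfhded
  17 |  11 | hhfhded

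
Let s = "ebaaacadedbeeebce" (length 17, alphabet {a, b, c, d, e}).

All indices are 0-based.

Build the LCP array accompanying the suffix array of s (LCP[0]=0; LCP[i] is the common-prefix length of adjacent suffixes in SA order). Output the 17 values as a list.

rank | idx | suffix
   0 |   2 | aaacadedbeeebce
   1 |   3 | aacadedbeeebce
   2 |   4 | acadedbeeebce
   3 |   6 | adedbeeebce
   4 |   1 | baaacadedbeeebce
   5 |  14 | bce
   6 |  10 | beeebce
   7 |   5 | cadedbeeebce
   8 |  15 | ce
   9 |   9 | dbeeebce
  10 |   7 | dedbeeebce
  11 |  16 | e
  12 |   0 | ebaaacadedbeeebce
  13 |  13 | ebce
  14 |   8 | edbeeebce
  15 |  12 | eebce
  16 |  11 | eeebce

SA = [2, 3, 4, 6, 1, 14, 10, 5, 15, 9, 7, 16, 0, 13, 8, 12, 11]
rank  pair      lcp
   1  s[2:],s[3:]  2  'aa'
   2  s[3:],s[4:]  1  'a'
   3  s[4:],s[6:]  1  'a'
   4  s[6:],s[1:]  0  ''
   5  s[1:],s[14:]  1  'b'
   6  s[14:],s[10:]  1  'b'
   7  s[10:],s[5:]  0  ''
   8  s[5:],s[15:]  1  'c'
   9  s[15:],s[9:]  0  ''
  10  s[9:],s[7:]  1  'd'
  11  s[7:],s[16:]  0  ''
  12  s[16:],s[0:]  1  'e'
  13  s[0:],s[13:]  2  'eb'
  14  s[13:],s[8:]  1  'e'
  15  s[8:],s[12:]  1  'e'
  16  s[12:],s[11:]  2  'ee'

[0, 2, 1, 1, 0, 1, 1, 0, 1, 0, 1, 0, 1, 2, 1, 1, 2]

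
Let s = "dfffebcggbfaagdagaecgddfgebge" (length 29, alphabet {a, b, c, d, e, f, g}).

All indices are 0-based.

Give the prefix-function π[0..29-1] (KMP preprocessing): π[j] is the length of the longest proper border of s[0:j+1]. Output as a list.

π[0] = 0
j=1 s[j]='f': π[1]=0 (border '')
j=2 s[j]='f': π[2]=0 (border '')
j=3 s[j]='f': π[3]=0 (border '')
j=4 s[j]='e': π[4]=0 (border '')
j=5 s[j]='b': π[5]=0 (border '')
j=6 s[j]='c': π[6]=0 (border '')
j=7 s[j]='g': π[7]=0 (border '')
j=8 s[j]='g': π[8]=0 (border '')
j=9 s[j]='b': π[9]=0 (border '')
j=10 s[j]='f': π[10]=0 (border '')
j=11 s[j]='a': π[11]=0 (border '')
j=12 s[j]='a': π[12]=0 (border '')
j=13 s[j]='g': π[13]=0 (border '')
j=14 s[j]='d': π[14]=1 (border 'd')
j=15 s[j]='a': k: 1→0; π[15]=0 (border '')
j=16 s[j]='g': π[16]=0 (border '')
j=17 s[j]='a': π[17]=0 (border '')
j=18 s[j]='e': π[18]=0 (border '')
j=19 s[j]='c': π[19]=0 (border '')
j=20 s[j]='g': π[20]=0 (border '')
j=21 s[j]='d': π[21]=1 (border 'd')
j=22 s[j]='d': k: 1→0; π[22]=1 (border 'd')
j=23 s[j]='f': π[23]=2 (border 'df')
j=24 s[j]='g': k: 2→0; π[24]=0 (border '')
j=25 s[j]='e': π[25]=0 (border '')
j=26 s[j]='b': π[26]=0 (border '')
j=27 s[j]='g': π[27]=0 (border '')
j=28 s[j]='e': π[28]=0 (border '')

[0, 0, 0, 0, 0, 0, 0, 0, 0, 0, 0, 0, 0, 0, 1, 0, 0, 0, 0, 0, 0, 1, 1, 2, 0, 0, 0, 0, 0]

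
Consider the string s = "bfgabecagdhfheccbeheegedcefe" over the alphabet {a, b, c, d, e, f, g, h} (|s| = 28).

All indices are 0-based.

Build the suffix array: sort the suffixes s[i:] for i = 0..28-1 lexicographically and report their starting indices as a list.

sorted suffixes:
  #0 SA[0]=3  'abecagdhfheccbeheegedcefe'
  #1 SA[1]=7  'agdhfheccbeheegedcefe'
  #2 SA[2]=4  'becagdhfheccbeheegedcefe'
  #3 SA[3]=16  'beheegedcefe'
  #4 SA[4]=0  'bfgabecagdhfheccbeheegedcefe'
  #5 SA[5]=6  'cagdhfheccbeheegedcefe'
  #6 SA[6]=15  'cbeheegedcefe'
  #7 SA[7]=14  'ccbeheegedcefe'
  #8 SA[8]=24  'cefe'
  #9 SA[9]=23  'dcefe'
  #10 SA[10]=9  'dhfheccbeheegedcefe'
  #11 SA[11]=27  'e'
  #12 SA[12]=5  'ecagdhfheccbeheegedcefe'
  #13 SA[13]=13  'eccbeheegedcefe'
  #14 SA[14]=22  'edcefe'
  #15 SA[15]=19  'eegedcefe'
  #16 SA[16]=25  'efe'
  #17 SA[17]=20  'egedcefe'
  #18 SA[18]=17  'eheegedcefe'
  #19 SA[19]=26  'fe'
  #20 SA[20]=1  'fgabecagdhfheccbeheegedcefe'
  #21 SA[21]=11  'fheccbeheegedcefe'
  #22 SA[22]=2  'gabecagdhfheccbeheegedcefe'
  #23 SA[23]=8  'gdhfheccbeheegedcefe'
  #24 SA[24]=21  'gedcefe'
  #25 SA[25]=12  'heccbeheegedcefe'
  #26 SA[26]=18  'heegedcefe'
  #27 SA[27]=10  'hfheccbeheegedcefe'

[3, 7, 4, 16, 0, 6, 15, 14, 24, 23, 9, 27, 5, 13, 22, 19, 25, 20, 17, 26, 1, 11, 2, 8, 21, 12, 18, 10]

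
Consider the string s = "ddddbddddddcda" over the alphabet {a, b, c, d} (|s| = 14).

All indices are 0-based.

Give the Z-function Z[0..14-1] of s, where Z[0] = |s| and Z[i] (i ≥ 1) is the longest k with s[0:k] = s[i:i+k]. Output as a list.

[14, 3, 2, 1, 0, 4, 4, 4, 3, 2, 1, 0, 1, 0]

Z[0]=14
i=1: i≥r, start 0; Z[1]=3 scan→box=[1,4)
i=2: min(r-i=2, Z[1]=3)=2; Z[2]=2
i=3: min(r-i=1, Z[2]=2)=1; Z[3]=1
i=4: i≥r, start 0; Z[4]=0
i=5: i≥r, start 0; Z[5]=4 scan→box=[5,9)
i=6: min(r-i=3, Z[1]=3)=3; Z[6]=4 scan→box=[6,10)
i=7: min(r-i=3, Z[1]=3)=3; Z[7]=4 scan→box=[7,11)
i=8: min(r-i=3, Z[1]=3)=3; Z[8]=3
i=9: min(r-i=2, Z[2]=2)=2; Z[9]=2
i=10: min(r-i=1, Z[3]=1)=1; Z[10]=1
i=11: i≥r, start 0; Z[11]=0
i=12: i≥r, start 0; Z[12]=1 scan→box=[12,13)
i=13: i≥r, start 0; Z[13]=0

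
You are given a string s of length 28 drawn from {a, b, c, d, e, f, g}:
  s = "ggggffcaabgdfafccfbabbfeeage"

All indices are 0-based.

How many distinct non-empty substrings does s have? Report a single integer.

380

sorted suffixes:
  #0 SA[0]=7  'aabgdfafccfbabbfeeage'
  #1 SA[1]=19  'abbfeeage'
  #2 SA[2]=8  'abgdfafccfbabbfeeage'
  #3 SA[3]=13  'afccfbabbfeeage'
  #4 SA[4]=25  'age'
  #5 SA[5]=18  'babbfeeage'
  #6 SA[6]=20  'bbfeeage'
  #7 SA[7]=21  'bfeeage'
  #8 SA[8]=9  'bgdfafccfbabbfeeage'
  #9 SA[9]=6  'caabgdfafccfbabbfeeage'
  #10 SA[10]=15  'ccfbabbfeeage'
  #11 SA[11]=16  'cfbabbfeeage'
  #12 SA[12]=11  'dfafccfbabbfeeage'
  #13 SA[13]=27  'e'
  #14 SA[14]=24  'eage'
  #15 SA[15]=23  'eeage'
  #16 SA[16]=12  'fafccfbabbfeeage'
  #17 SA[17]=17  'fbabbfeeage'
  #18 SA[18]=5  'fcaabgdfafccfbabbfeeage'
  #19 SA[19]=14  'fccfbabbfeeage'
  #20 SA[20]=22  'feeage'
  #21 SA[21]=4  'ffcaabgdfafccfbabbfeeage'
  #22 SA[22]=10  'gdfafccfbabbfeeage'
  #23 SA[23]=26  'ge'
  #24 SA[24]=3  'gffcaabgdfafccfbabbfeeage'
  #25 SA[25]=2  'ggffcaabgdfafccfbabbfeeage'
  #26 SA[26]=1  'gggffcaabgdfafccfbabbfeeage'
  #27 SA[27]=0  'ggggffcaabgdfafccfbabbfeeage'

SA = [7, 19, 8, 13, 25, 18, 20, 21, 9, 6, 15, 16, 11, 27, 24, 23, 12, 17, 5, 14, 22, 4, 10, 26, 3, 2, 1, 0]
i: (SA[i-1],SA[i]) lcp shared
  1: (7,19) 1 'a'
  2: (19,8) 2 'ab'
  3: (8,13) 1 'a'
  4: (13,25) 1 'a'
  5: (25,18) 0 ''
  6: (18,20) 1 'b'
  7: (20,21) 1 'b'
  8: (21,9) 1 'b'
  9: (9,6) 0 ''
  10: (6,15) 1 'c'
  11: (15,16) 1 'c'
  12: (16,11) 0 ''
  13: (11,27) 0 ''
  14: (27,24) 1 'e'
  15: (24,23) 1 'e'
  16: (23,12) 0 ''
  17: (12,17) 1 'f'
  18: (17,5) 1 'f'
  19: (5,14) 2 'fc'
  20: (14,22) 1 'f'
  21: (22,4) 1 'f'
  22: (4,10) 0 ''
  23: (10,26) 1 'g'
  24: (26,3) 1 'g'
  25: (3,2) 1 'g'
  26: (2,1) 2 'gg'
  27: (1,0) 3 'ggg'

n(n+1)/2 = 28·29/2 = 406
Σ LCP = 0 + 1 + 2 + 1 + 1 + 0 + 1 + 1 + 1 + 0 + 1 + 1 + 0 + 0 + 1 + 1 + 0 + 1 + 1 + 2 + 1 + 1 + 0 + 1 + 1 + 1 + 2 + 3 = 26
distinct = 406 − 26 = 380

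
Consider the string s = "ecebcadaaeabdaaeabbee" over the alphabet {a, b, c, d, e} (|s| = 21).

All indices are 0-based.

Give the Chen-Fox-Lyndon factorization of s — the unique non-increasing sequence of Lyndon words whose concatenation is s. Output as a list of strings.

["e", "ce", "bc", "ad", "aaeabd", "aaeabbee"]

emit factor 1: 'e' (i=0, period=1)
emit factor 2: 'ce' (i=1, period=2)
emit factor 3: 'bc' (i=3, period=2)
emit factor 4: 'ad' (i=5, period=2)
emit factor 5: 'aaeabd' (i=7, period=6)
emit factor 6: 'aaeabbee' (i=13, period=8)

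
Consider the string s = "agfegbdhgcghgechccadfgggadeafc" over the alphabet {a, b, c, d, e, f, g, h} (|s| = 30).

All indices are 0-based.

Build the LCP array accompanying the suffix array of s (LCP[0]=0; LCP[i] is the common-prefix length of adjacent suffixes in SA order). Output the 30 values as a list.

[0, 2, 1, 1, 0, 0, 1, 1, 1, 1, 0, 1, 1, 0, 1, 1, 0, 1, 1, 0, 1, 1, 1, 1, 1, 2, 1, 0, 1, 2]

sorted suffixes:
  #0 SA[0]=24  'adeafc'
  #1 SA[1]=18  'adfgggadeafc'
  #2 SA[2]=27  'afc'
  #3 SA[3]=0  'agfegbdhgcghgechccadfgggadeafc'
  #4 SA[4]=5  'bdhgcghgechccadfgggadeafc'
  #5 SA[5]=29  'c'
  #6 SA[6]=17  'cadfgggadeafc'
  #7 SA[7]=16  'ccadfgggadeafc'
  #8 SA[8]=9  'cghgechccadfgggadeafc'
  #9 SA[9]=14  'chccadfgggadeafc'
  #10 SA[10]=25  'deafc'
  #11 SA[11]=19  'dfgggadeafc'
  #12 SA[12]=6  'dhgcghgechccadfgggadeafc'
  #13 SA[13]=26  'eafc'
  #14 SA[14]=13  'echccadfgggadeafc'
  #15 SA[15]=3  'egbdhgcghgechccadfgggadeafc'
  #16 SA[16]=28  'fc'
  #17 SA[17]=2  'fegbdhgcghgechccadfgggadeafc'
  #18 SA[18]=20  'fgggadeafc'
  #19 SA[19]=23  'gadeafc'
  #20 SA[20]=4  'gbdhgcghgechccadfgggadeafc'
  #21 SA[21]=8  'gcghgechccadfgggadeafc'
  #22 SA[22]=12  'gechccadfgggadeafc'
  #23 SA[23]=1  'gfegbdhgcghgechccadfgggadeafc'
  #24 SA[24]=22  'ggadeafc'
  #25 SA[25]=21  'gggadeafc'
  #26 SA[26]=10  'ghgechccadfgggadeafc'
  #27 SA[27]=15  'hccadfgggadeafc'
  #28 SA[28]=7  'hgcghgechccadfgggadeafc'
  #29 SA[29]=11  'hgechccadfgggadeafc'

SA = [24, 18, 27, 0, 5, 29, 17, 16, 9, 14, 25, 19, 6, 26, 13, 3, 28, 2, 20, 23, 4, 8, 12, 1, 22, 21, 10, 15, 7, 11]
rank  pair      lcp
   1  s[24:],s[18:]  2  'ad'
   2  s[18:],s[27:]  1  'a'
   3  s[27:],s[0:]  1  'a'
   4  s[0:],s[5:]  0  ''
   5  s[5:],s[29:]  0  ''
   6  s[29:],s[17:]  1  'c'
   7  s[17:],s[16:]  1  'c'
   8  s[16:],s[9:]  1  'c'
   9  s[9:],s[14:]  1  'c'
  10  s[14:],s[25:]  0  ''
  11  s[25:],s[19:]  1  'd'
  12  s[19:],s[6:]  1  'd'
  13  s[6:],s[26:]  0  ''
  14  s[26:],s[13:]  1  'e'
  15  s[13:],s[3:]  1  'e'
  16  s[3:],s[28:]  0  ''
  17  s[28:],s[2:]  1  'f'
  18  s[2:],s[20:]  1  'f'
  19  s[20:],s[23:]  0  ''
  20  s[23:],s[4:]  1  'g'
  21  s[4:],s[8:]  1  'g'
  22  s[8:],s[12:]  1  'g'
  23  s[12:],s[1:]  1  'g'
  24  s[1:],s[22:]  1  'g'
  25  s[22:],s[21:]  2  'gg'
  26  s[21:],s[10:]  1  'g'
  27  s[10:],s[15:]  0  ''
  28  s[15:],s[7:]  1  'h'
  29  s[7:],s[11:]  2  'hg'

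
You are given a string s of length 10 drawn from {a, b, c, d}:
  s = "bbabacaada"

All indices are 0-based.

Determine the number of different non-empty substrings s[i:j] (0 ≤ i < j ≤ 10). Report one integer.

48

sorted suffixes:
  #0 SA[0]=9  'a'
  #1 SA[1]=6  'aada'
  #2 SA[2]=2  'abacaada'
  #3 SA[3]=4  'acaada'
  #4 SA[4]=7  'ada'
  #5 SA[5]=1  'babacaada'
  #6 SA[6]=3  'bacaada'
  #7 SA[7]=0  'bbabacaada'
  #8 SA[8]=5  'caada'
  #9 SA[9]=8  'da'

SA = [9, 6, 2, 4, 7, 1, 3, 0, 5, 8]
rank  pair      lcp
   1  s[9:],s[6:]  1  'a'
   2  s[6:],s[2:]  1  'a'
   3  s[2:],s[4:]  1  'a'
   4  s[4:],s[7:]  1  'a'
   5  s[7:],s[1:]  0  ''
   6  s[1:],s[3:]  2  'ba'
   7  s[3:],s[0:]  1  'b'
   8  s[0:],s[5:]  0  ''
   9  s[5:],s[8:]  0  ''

n(n+1)/2 = 10·11/2 = 55
Σ LCP = 0 + 1 + 1 + 1 + 1 + 0 + 2 + 1 + 0 + 0 = 7
distinct = 55 − 7 = 48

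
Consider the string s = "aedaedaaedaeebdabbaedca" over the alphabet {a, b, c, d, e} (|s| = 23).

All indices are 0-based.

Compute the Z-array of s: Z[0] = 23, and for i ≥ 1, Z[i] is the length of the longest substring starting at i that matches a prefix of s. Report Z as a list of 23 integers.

[23, 0, 0, 4, 0, 0, 1, 5, 0, 0, 2, 0, 0, 0, 0, 1, 0, 0, 3, 0, 0, 0, 1]

Z[0]=23
i=1: outside box; Z[1]=0
i=2: outside box; Z[2]=0
i=3: outside box; Z[3]=4 extend→box=[3,7)
i=4: min(r-i=3, Z[1]=0)=0; Z[4]=0
i=5: min(r-i=2, Z[2]=0)=0; Z[5]=0
i=6: min(r-i=1, Z[3]=4)=1; Z[6]=1
i=7: outside box; Z[7]=5 extend→box=[7,12)
i=8: min(r-i=4, Z[1]=0)=0; Z[8]=0
i=9: min(r-i=3, Z[2]=0)=0; Z[9]=0
i=10: min(r-i=2, Z[3]=4)=2; Z[10]=2
i=11: min(r-i=1, Z[4]=0)=0; Z[11]=0
i=12: outside box; Z[12]=0
i=13: outside box; Z[13]=0
i=14: outside box; Z[14]=0
i=15: outside box; Z[15]=1 extend→box=[15,16)
i=16: outside box; Z[16]=0
i=17: outside box; Z[17]=0
i=18: outside box; Z[18]=3 extend→box=[18,21)
i=19: min(r-i=2, Z[1]=0)=0; Z[19]=0
i=20: min(r-i=1, Z[2]=0)=0; Z[20]=0
i=21: outside box; Z[21]=0
i=22: outside box; Z[22]=1 extend→box=[22,23)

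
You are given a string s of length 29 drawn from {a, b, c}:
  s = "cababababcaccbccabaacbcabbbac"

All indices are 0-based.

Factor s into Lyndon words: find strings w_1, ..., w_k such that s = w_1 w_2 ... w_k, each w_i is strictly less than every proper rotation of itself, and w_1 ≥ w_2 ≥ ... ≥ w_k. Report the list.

["c", "ababababcaccbcc", "ab", "aacbcabbbac"]

emit factor 1: 'c' (i=0, period=1)
emit factor 2: 'ababababcaccbcc' (i=1, period=15)
emit factor 3: 'ab' (i=16, period=2)
emit factor 4: 'aacbcabbbac' (i=18, period=11)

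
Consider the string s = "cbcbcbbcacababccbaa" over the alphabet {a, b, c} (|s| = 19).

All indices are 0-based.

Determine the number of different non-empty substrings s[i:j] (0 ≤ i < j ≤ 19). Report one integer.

162

rank→(start, suffix):
  0 → (18, 'a')
  1 → (17, 'aa')
  2 → (10, 'ababccbaa')
  3 → (12, 'abccbaa')
  4 → (8, 'acababccbaa')
  5 → (16, 'baa')
  6 → (11, 'babccbaa')
  7 → (5, 'bbcacababccbaa')
  8 → (6, 'bcacababccbaa')
  9 → (3, 'bcbbcacababccbaa')
  10 → (1, 'bcbcbbcacababccbaa')
  11 → (13, 'bccbaa')
  12 → (9, 'cababccbaa')
  13 → (7, 'cacababccbaa')
  14 → (15, 'cbaa')
  15 → (4, 'cbbcacababccbaa')
  16 → (2, 'cbcbbcacababccbaa')
  17 → (0, 'cbcbcbbcacababccbaa')
  18 → (14, 'ccbaa')

SA = [18, 17, 10, 12, 8, 16, 11, 5, 6, 3, 1, 13, 9, 7, 15, 4, 2, 0, 14]
i: (SA[i-1],SA[i]) lcp shared
  1: (18,17) 1 'a'
  2: (17,10) 1 'a'
  3: (10,12) 2 'ab'
  4: (12,8) 1 'a'
  5: (8,16) 0 ''
  6: (16,11) 2 'ba'
  7: (11,5) 1 'b'
  8: (5,6) 1 'b'
  9: (6,3) 2 'bc'
  10: (3,1) 3 'bcb'
  11: (1,13) 2 'bc'
  12: (13,9) 0 ''
  13: (9,7) 2 'ca'
  14: (7,15) 1 'c'
  15: (15,4) 2 'cb'
  16: (4,2) 2 'cb'
  17: (2,0) 4 'cbcb'
  18: (0,14) 1 'c'

n(n+1)/2 = 19·20/2 = 190
Σ LCP = 0 + 1 + 1 + 2 + 1 + 0 + 2 + 1 + 1 + 2 + 3 + 2 + 0 + 2 + 1 + 2 + 2 + 4 + 1 = 28
distinct = 190 − 28 = 162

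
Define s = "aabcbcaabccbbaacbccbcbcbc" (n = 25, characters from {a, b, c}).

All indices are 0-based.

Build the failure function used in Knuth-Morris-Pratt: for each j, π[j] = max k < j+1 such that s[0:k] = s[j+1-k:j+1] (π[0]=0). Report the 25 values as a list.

[0, 1, 0, 0, 0, 0, 1, 2, 3, 4, 0, 0, 0, 1, 2, 0, 0, 0, 0, 0, 0, 0, 0, 0, 0]

π[0] = 0
j=1 s[j]='a': π[1]=1 (border 'a')
j=2 s[j]='b': k: 1→0; π[2]=0 (border '')
j=3 s[j]='c': π[3]=0 (border '')
j=4 s[j]='b': π[4]=0 (border '')
j=5 s[j]='c': π[5]=0 (border '')
j=6 s[j]='a': π[6]=1 (border 'a')
j=7 s[j]='a': π[7]=2 (border 'aa')
j=8 s[j]='b': π[8]=3 (border 'aab')
j=9 s[j]='c': π[9]=4 (border 'aabc')
j=10 s[j]='c': k: 4→0; π[10]=0 (border '')
j=11 s[j]='b': π[11]=0 (border '')
j=12 s[j]='b': π[12]=0 (border '')
j=13 s[j]='a': π[13]=1 (border 'a')
j=14 s[j]='a': π[14]=2 (border 'aa')
j=15 s[j]='c': k: 2→1→0; π[15]=0 (border '')
j=16 s[j]='b': π[16]=0 (border '')
j=17 s[j]='c': π[17]=0 (border '')
j=18 s[j]='c': π[18]=0 (border '')
j=19 s[j]='b': π[19]=0 (border '')
j=20 s[j]='c': π[20]=0 (border '')
j=21 s[j]='b': π[21]=0 (border '')
j=22 s[j]='c': π[22]=0 (border '')
j=23 s[j]='b': π[23]=0 (border '')
j=24 s[j]='c': π[24]=0 (border '')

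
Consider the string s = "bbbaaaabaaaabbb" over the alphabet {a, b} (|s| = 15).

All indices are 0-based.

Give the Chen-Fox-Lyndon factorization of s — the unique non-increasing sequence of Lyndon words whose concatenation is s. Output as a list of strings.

["b", "b", "b", "aaaabaaaabbb"]

emit factor 1: 'b' (i=0, period=1)
emit factor 2: 'b' (i=1, period=1)
emit factor 3: 'b' (i=2, period=1)
emit factor 4: 'aaaabaaaabbb' (i=3, period=12)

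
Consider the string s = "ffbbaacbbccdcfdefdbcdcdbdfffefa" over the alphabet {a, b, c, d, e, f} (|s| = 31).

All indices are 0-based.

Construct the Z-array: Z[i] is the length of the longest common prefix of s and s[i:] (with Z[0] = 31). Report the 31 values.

Z[0]=31
i=1: fresh scan; Z[1]=1 scan→box=[1,2)
i=2: fresh scan; Z[2]=0
i=3: fresh scan; Z[3]=0
i=4: fresh scan; Z[4]=0
i=5: fresh scan; Z[5]=0
i=6: fresh scan; Z[6]=0
i=7: fresh scan; Z[7]=0
i=8: fresh scan; Z[8]=0
i=9: fresh scan; Z[9]=0
i=10: fresh scan; Z[10]=0
i=11: fresh scan; Z[11]=0
i=12: fresh scan; Z[12]=0
i=13: fresh scan; Z[13]=1 scan→box=[13,14)
i=14: fresh scan; Z[14]=0
i=15: fresh scan; Z[15]=0
i=16: fresh scan; Z[16]=1 scan→box=[16,17)
i=17: fresh scan; Z[17]=0
i=18: fresh scan; Z[18]=0
i=19: fresh scan; Z[19]=0
i=20: fresh scan; Z[20]=0
i=21: fresh scan; Z[21]=0
i=22: fresh scan; Z[22]=0
i=23: fresh scan; Z[23]=0
i=24: fresh scan; Z[24]=0
i=25: fresh scan; Z[25]=2 scan→box=[25,27)
i=26: min(r-i=1, Z[1]=1)=1; Z[26]=2 scan→box=[26,28)
i=27: min(r-i=1, Z[1]=1)=1; Z[27]=1
i=28: fresh scan; Z[28]=0
i=29: fresh scan; Z[29]=1 scan→box=[29,30)
i=30: fresh scan; Z[30]=0

[31, 1, 0, 0, 0, 0, 0, 0, 0, 0, 0, 0, 0, 1, 0, 0, 1, 0, 0, 0, 0, 0, 0, 0, 0, 2, 2, 1, 0, 1, 0]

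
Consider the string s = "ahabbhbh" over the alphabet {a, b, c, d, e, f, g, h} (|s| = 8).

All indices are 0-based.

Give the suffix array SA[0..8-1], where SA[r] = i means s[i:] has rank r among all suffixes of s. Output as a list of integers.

[2, 0, 3, 6, 4, 7, 1, 5]

sorted suffixes:
  #0 SA[0]=2  'abbhbh'
  #1 SA[1]=0  'ahabbhbh'
  #2 SA[2]=3  'bbhbh'
  #3 SA[3]=6  'bh'
  #4 SA[4]=4  'bhbh'
  #5 SA[5]=7  'h'
  #6 SA[6]=1  'habbhbh'
  #7 SA[7]=5  'hbh'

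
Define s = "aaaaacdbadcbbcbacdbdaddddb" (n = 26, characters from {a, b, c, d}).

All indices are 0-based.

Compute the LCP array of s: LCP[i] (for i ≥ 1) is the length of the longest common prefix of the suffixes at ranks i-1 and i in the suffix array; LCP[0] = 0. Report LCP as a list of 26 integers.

sorted suffixes:
  #0 SA[0]=0  'aaaaacdbadcbbcbacdbdaddddb'
  #1 SA[1]=1  'aaaacdbadcbbcbacdbdaddddb'
  #2 SA[2]=2  'aaacdbadcbbcbacdbdaddddb'
  #3 SA[3]=3  'aacdbadcbbcbacdbdaddddb'
  #4 SA[4]=4  'acdbadcbbcbacdbdaddddb'
  #5 SA[5]=15  'acdbdaddddb'
  #6 SA[6]=8  'adcbbcbacdbdaddddb'
  #7 SA[7]=20  'addddb'
  #8 SA[8]=25  'b'
  #9 SA[9]=14  'bacdbdaddddb'
  #10 SA[10]=7  'badcbbcbacdbdaddddb'
  #11 SA[11]=11  'bbcbacdbdaddddb'
  #12 SA[12]=12  'bcbacdbdaddddb'
  #13 SA[13]=18  'bdaddddb'
  #14 SA[14]=13  'cbacdbdaddddb'
  #15 SA[15]=10  'cbbcbacdbdaddddb'
  #16 SA[16]=5  'cdbadcbbcbacdbdaddddb'
  #17 SA[17]=16  'cdbdaddddb'
  #18 SA[18]=19  'daddddb'
  #19 SA[19]=24  'db'
  #20 SA[20]=6  'dbadcbbcbacdbdaddddb'
  #21 SA[21]=17  'dbdaddddb'
  #22 SA[22]=9  'dcbbcbacdbdaddddb'
  #23 SA[23]=23  'ddb'
  #24 SA[24]=22  'dddb'
  #25 SA[25]=21  'ddddb'

SA = [0, 1, 2, 3, 4, 15, 8, 20, 25, 14, 7, 11, 12, 18, 13, 10, 5, 16, 19, 24, 6, 17, 9, 23, 22, 21]
rank  pair      lcp
   1  s[0:],s[1:]  4  'aaaa'
   2  s[1:],s[2:]  3  'aaa'
   3  s[2:],s[3:]  2  'aa'
   4  s[3:],s[4:]  1  'a'
   5  s[4:],s[15:]  4  'acdb'
   6  s[15:],s[8:]  1  'a'
   7  s[8:],s[20:]  2  'ad'
   8  s[20:],s[25:]  0  ''
   9  s[25:],s[14:]  1  'b'
  10  s[14:],s[7:]  2  'ba'
  11  s[7:],s[11:]  1  'b'
  12  s[11:],s[12:]  1  'b'
  13  s[12:],s[18:]  1  'b'
  14  s[18:],s[13:]  0  ''
  15  s[13:],s[10:]  2  'cb'
  16  s[10:],s[5:]  1  'c'
  17  s[5:],s[16:]  3  'cdb'
  18  s[16:],s[19:]  0  ''
  19  s[19:],s[24:]  1  'd'
  20  s[24:],s[6:]  2  'db'
  21  s[6:],s[17:]  2  'db'
  22  s[17:],s[9:]  1  'd'
  23  s[9:],s[23:]  1  'd'
  24  s[23:],s[22:]  2  'dd'
  25  s[22:],s[21:]  3  'ddd'

[0, 4, 3, 2, 1, 4, 1, 2, 0, 1, 2, 1, 1, 1, 0, 2, 1, 3, 0, 1, 2, 2, 1, 1, 2, 3]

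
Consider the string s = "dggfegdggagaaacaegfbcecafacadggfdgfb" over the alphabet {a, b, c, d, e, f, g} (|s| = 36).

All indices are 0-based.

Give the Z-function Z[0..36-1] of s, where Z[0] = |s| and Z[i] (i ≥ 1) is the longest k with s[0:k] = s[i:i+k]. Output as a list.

Z[0]=36
i=1: i≥r, start 0; Z[1]=0
i=2: i≥r, start 0; Z[2]=0
i=3: i≥r, start 0; Z[3]=0
i=4: i≥r, start 0; Z[4]=0
i=5: i≥r, start 0; Z[5]=0
i=6: i≥r, start 0; Z[6]=3 grow→box=[6,9)
i=7: min(r-i=2, Z[1]=0)=0; Z[7]=0
i=8: min(r-i=1, Z[2]=0)=0; Z[8]=0
i=9: i≥r, start 0; Z[9]=0
i=10: i≥r, start 0; Z[10]=0
i=11: i≥r, start 0; Z[11]=0
i=12: i≥r, start 0; Z[12]=0
i=13: i≥r, start 0; Z[13]=0
i=14: i≥r, start 0; Z[14]=0
i=15: i≥r, start 0; Z[15]=0
i=16: i≥r, start 0; Z[16]=0
i=17: i≥r, start 0; Z[17]=0
i=18: i≥r, start 0; Z[18]=0
i=19: i≥r, start 0; Z[19]=0
i=20: i≥r, start 0; Z[20]=0
i=21: i≥r, start 0; Z[21]=0
i=22: i≥r, start 0; Z[22]=0
i=23: i≥r, start 0; Z[23]=0
i=24: i≥r, start 0; Z[24]=0
i=25: i≥r, start 0; Z[25]=0
i=26: i≥r, start 0; Z[26]=0
i=27: i≥r, start 0; Z[27]=0
i=28: i≥r, start 0; Z[28]=4 grow→box=[28,32)
i=29: min(r-i=3, Z[1]=0)=0; Z[29]=0
i=30: min(r-i=2, Z[2]=0)=0; Z[30]=0
i=31: min(r-i=1, Z[3]=0)=0; Z[31]=0
i=32: i≥r, start 0; Z[32]=2 grow→box=[32,34)
i=33: min(r-i=1, Z[1]=0)=0; Z[33]=0
i=34: i≥r, start 0; Z[34]=0
i=35: i≥r, start 0; Z[35]=0

[36, 0, 0, 0, 0, 0, 3, 0, 0, 0, 0, 0, 0, 0, 0, 0, 0, 0, 0, 0, 0, 0, 0, 0, 0, 0, 0, 0, 4, 0, 0, 0, 2, 0, 0, 0]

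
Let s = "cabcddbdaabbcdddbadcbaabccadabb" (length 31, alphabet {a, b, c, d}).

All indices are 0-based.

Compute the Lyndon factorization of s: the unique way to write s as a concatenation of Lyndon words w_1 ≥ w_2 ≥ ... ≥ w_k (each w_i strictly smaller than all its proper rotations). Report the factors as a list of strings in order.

["c", "abcddbd", "aabbcdddbadcbaabccadabb"]

emit factor 1: 'c' (i=0, period=1)
emit factor 2: 'abcddbd' (i=1, period=7)
emit factor 3: 'aabbcdddbadcbaabccadabb' (i=8, period=23)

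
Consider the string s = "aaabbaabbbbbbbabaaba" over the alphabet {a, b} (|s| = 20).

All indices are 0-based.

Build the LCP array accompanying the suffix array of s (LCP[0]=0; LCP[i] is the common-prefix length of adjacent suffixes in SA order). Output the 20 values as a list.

rank→(start, suffix):
  0 → (19, 'a')
  1 → (0, 'aaabbaabbbbbbbabaaba')
  2 → (16, 'aaba')
  3 → (1, 'aabbaabbbbbbbabaaba')
  4 → (5, 'aabbbbbbbabaaba')
  5 → (17, 'aba')
  6 → (14, 'abaaba')
  7 → (2, 'abbaabbbbbbbabaaba')
  8 → (6, 'abbbbbbbabaaba')
  9 → (18, 'ba')
  10 → (15, 'baaba')
  11 → (4, 'baabbbbbbbabaaba')
  12 → (13, 'babaaba')
  13 → (3, 'bbaabbbbbbbabaaba')
  14 → (12, 'bbabaaba')
  15 → (11, 'bbbabaaba')
  16 → (10, 'bbbbabaaba')
  17 → (9, 'bbbbbabaaba')
  18 → (8, 'bbbbbbabaaba')
  19 → (7, 'bbbbbbbabaaba')

SA = [19, 0, 16, 1, 5, 17, 14, 2, 6, 18, 15, 4, 13, 3, 12, 11, 10, 9, 8, 7]
i: (SA[i-1],SA[i]) lcp shared
  1: (19,0) 1 'a'
  2: (0,16) 2 'aa'
  3: (16,1) 3 'aab'
  4: (1,5) 4 'aabb'
  5: (5,17) 1 'a'
  6: (17,14) 3 'aba'
  7: (14,2) 2 'ab'
  8: (2,6) 3 'abb'
  9: (6,18) 0 ''
  10: (18,15) 2 'ba'
  11: (15,4) 4 'baab'
  12: (4,13) 2 'ba'
  13: (13,3) 1 'b'
  14: (3,12) 3 'bba'
  15: (12,11) 2 'bb'
  16: (11,10) 3 'bbb'
  17: (10,9) 4 'bbbb'
  18: (9,8) 5 'bbbbb'
  19: (8,7) 6 'bbbbbb'

[0, 1, 2, 3, 4, 1, 3, 2, 3, 0, 2, 4, 2, 1, 3, 2, 3, 4, 5, 6]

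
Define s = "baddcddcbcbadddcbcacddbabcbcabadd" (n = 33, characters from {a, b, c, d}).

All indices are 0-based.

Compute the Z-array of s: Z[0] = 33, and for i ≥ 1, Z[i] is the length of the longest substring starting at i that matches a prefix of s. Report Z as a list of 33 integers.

[33, 0, 0, 0, 0, 0, 0, 0, 1, 0, 4, 0, 0, 0, 0, 0, 1, 0, 0, 0, 0, 0, 2, 0, 1, 0, 1, 0, 0, 4, 0, 0, 0]

Z[0]=33
i=1: fresh scan; Z[1]=0
i=2: fresh scan; Z[2]=0
i=3: fresh scan; Z[3]=0
i=4: fresh scan; Z[4]=0
i=5: fresh scan; Z[5]=0
i=6: fresh scan; Z[6]=0
i=7: fresh scan; Z[7]=0
i=8: fresh scan; Z[8]=1 scan→box=[8,9)
i=9: fresh scan; Z[9]=0
i=10: fresh scan; Z[10]=4 scan→box=[10,14)
i=11: min(r-i=3, Z[1]=0)=0; Z[11]=0
i=12: min(r-i=2, Z[2]=0)=0; Z[12]=0
i=13: min(r-i=1, Z[3]=0)=0; Z[13]=0
i=14: fresh scan; Z[14]=0
i=15: fresh scan; Z[15]=0
i=16: fresh scan; Z[16]=1 scan→box=[16,17)
i=17: fresh scan; Z[17]=0
i=18: fresh scan; Z[18]=0
i=19: fresh scan; Z[19]=0
i=20: fresh scan; Z[20]=0
i=21: fresh scan; Z[21]=0
i=22: fresh scan; Z[22]=2 scan→box=[22,24)
i=23: min(r-i=1, Z[1]=0)=0; Z[23]=0
i=24: fresh scan; Z[24]=1 scan→box=[24,25)
i=25: fresh scan; Z[25]=0
i=26: fresh scan; Z[26]=1 scan→box=[26,27)
i=27: fresh scan; Z[27]=0
i=28: fresh scan; Z[28]=0
i=29: fresh scan; Z[29]=4 scan→box=[29,33)
i=30: min(r-i=3, Z[1]=0)=0; Z[30]=0
i=31: min(r-i=2, Z[2]=0)=0; Z[31]=0
i=32: min(r-i=1, Z[3]=0)=0; Z[32]=0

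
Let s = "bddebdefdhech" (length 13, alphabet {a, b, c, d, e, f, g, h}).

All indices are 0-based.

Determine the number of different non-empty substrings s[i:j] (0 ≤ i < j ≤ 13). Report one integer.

rank | idx | suffix
   0 |   0 | bddebdefdhech
   1 |   4 | bdefdhech
   2 |  11 | ch
   3 |   1 | ddebdefdhech
   4 |   2 | debdefdhech
   5 |   5 | defdhech
   6 |   8 | dhech
   7 |   3 | ebdefdhech
   8 |  10 | ech
   9 |   6 | efdhech
  10 |   7 | fdhech
  11 |  12 | h
  12 |   9 | hech

SA = [0, 4, 11, 1, 2, 5, 8, 3, 10, 6, 7, 12, 9]
i: (SA[i-1],SA[i]) lcp shared
  1: (0,4) 2 'bd'
  2: (4,11) 0 ''
  3: (11,1) 0 ''
  4: (1,2) 1 'd'
  5: (2,5) 2 'de'
  6: (5,8) 1 'd'
  7: (8,3) 0 ''
  8: (3,10) 1 'e'
  9: (10,6) 1 'e'
  10: (6,7) 0 ''
  11: (7,12) 0 ''
  12: (12,9) 1 'h'

n(n+1)/2 = 13·14/2 = 91
Σ LCP = 0 + 2 + 0 + 0 + 1 + 2 + 1 + 0 + 1 + 1 + 0 + 0 + 1 = 9
distinct = 91 − 9 = 82

82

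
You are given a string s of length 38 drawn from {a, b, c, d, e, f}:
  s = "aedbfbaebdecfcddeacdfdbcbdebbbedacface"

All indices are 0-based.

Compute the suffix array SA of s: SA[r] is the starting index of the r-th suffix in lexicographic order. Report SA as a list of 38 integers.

rank | idx | suffix
   0 |  17 | acdfdbcbdebbbedacface
   1 |  35 | ace
   2 |  32 | acface
   3 |   6 | aebdecfcddeacdfdbcbdebbbedacface
   4 |   0 | aedbfbaebdecfcddeacdfdbcbdebbbedacface
   5 |   5 | baebdecfcddeacdfdbcbdebbbedacface
   6 |  27 | bbbedacface
   7 |  28 | bbedacface
   8 |  22 | bcbdebbbedacface
   9 |  24 | bdebbbedacface
  10 |   8 | bdecfcddeacdfdbcbdebbbedacface
  11 |  29 | bedacface
  12 |   3 | bfbaebdecfcddeacdfdbcbdebbbedacface
  13 |  23 | cbdebbbedacface
  14 |  13 | cddeacdfdbcbdebbbedacface
  15 |  18 | cdfdbcbdebbbedacface
  16 |  36 | ce
  17 |  33 | cface
  18 |  11 | cfcddeacdfdbcbdebbbedacface
  19 |  31 | dacface
  20 |  21 | dbcbdebbbedacface
  21 |   2 | dbfbaebdecfcddeacdfdbcbdebbbedacface
  22 |  14 | ddeacdfdbcbdebbbedacface
  23 |  15 | deacdfdbcbdebbbedacface
  24 |  25 | debbbedacface
  25 |   9 | decfcddeacdfdbcbdebbbedacface
  26 |  19 | dfdbcbdebbbedacface
  27 |  37 | e
  28 |  16 | eacdfdbcbdebbbedacface
  29 |  26 | ebbbedacface
  30 |   7 | ebdecfcddeacdfdbcbdebbbedacface
  31 |  10 | ecfcddeacdfdbcbdebbbedacface
  32 |  30 | edacface
  33 |   1 | edbfbaebdecfcddeacdfdbcbdebbbedacface
  34 |  34 | face
  35 |   4 | fbaebdecfcddeacdfdbcbdebbbedacface
  36 |  12 | fcddeacdfdbcbdebbbedacface
  37 |  20 | fdbcbdebbbedacface

[17, 35, 32, 6, 0, 5, 27, 28, 22, 24, 8, 29, 3, 23, 13, 18, 36, 33, 11, 31, 21, 2, 14, 15, 25, 9, 19, 37, 16, 26, 7, 10, 30, 1, 34, 4, 12, 20]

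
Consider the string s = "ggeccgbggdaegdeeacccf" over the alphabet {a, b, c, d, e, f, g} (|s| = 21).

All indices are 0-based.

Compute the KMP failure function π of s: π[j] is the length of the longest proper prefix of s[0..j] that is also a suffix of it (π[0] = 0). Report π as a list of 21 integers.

π[0] = 0
j=1 s[j]='g': π[1]=1 (border 'g')
j=2 s[j]='e': k: 1→0; π[2]=0 (border '')
j=3 s[j]='c': π[3]=0 (border '')
j=4 s[j]='c': π[4]=0 (border '')
j=5 s[j]='g': π[5]=1 (border 'g')
j=6 s[j]='b': k: 1→0; π[6]=0 (border '')
j=7 s[j]='g': π[7]=1 (border 'g')
j=8 s[j]='g': π[8]=2 (border 'gg')
j=9 s[j]='d': k: 2→1→0; π[9]=0 (border '')
j=10 s[j]='a': π[10]=0 (border '')
j=11 s[j]='e': π[11]=0 (border '')
j=12 s[j]='g': π[12]=1 (border 'g')
j=13 s[j]='d': k: 1→0; π[13]=0 (border '')
j=14 s[j]='e': π[14]=0 (border '')
j=15 s[j]='e': π[15]=0 (border '')
j=16 s[j]='a': π[16]=0 (border '')
j=17 s[j]='c': π[17]=0 (border '')
j=18 s[j]='c': π[18]=0 (border '')
j=19 s[j]='c': π[19]=0 (border '')
j=20 s[j]='f': π[20]=0 (border '')

[0, 1, 0, 0, 0, 1, 0, 1, 2, 0, 0, 0, 1, 0, 0, 0, 0, 0, 0, 0, 0]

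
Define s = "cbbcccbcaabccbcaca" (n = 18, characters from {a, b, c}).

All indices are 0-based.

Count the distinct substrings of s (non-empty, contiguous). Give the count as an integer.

rank→(start, suffix):
  0 → (17, 'a')
  1 → (8, 'aabccbcaca')
  2 → (9, 'abccbcaca')
  3 → (15, 'aca')
  4 → (1, 'bbcccbcaabccbcaca')
  5 → (6, 'bcaabccbcaca')
  6 → (13, 'bcaca')
  7 → (10, 'bccbcaca')
  8 → (2, 'bcccbcaabccbcaca')
  9 → (16, 'ca')
  10 → (7, 'caabccbcaca')
  11 → (14, 'caca')
  12 → (0, 'cbbcccbcaabccbcaca')
  13 → (5, 'cbcaabccbcaca')
  14 → (12, 'cbcaca')
  15 → (4, 'ccbcaabccbcaca')
  16 → (11, 'ccbcaca')
  17 → (3, 'cccbcaabccbcaca')

SA = [17, 8, 9, 15, 1, 6, 13, 10, 2, 16, 7, 14, 0, 5, 12, 4, 11, 3]
rank  pair      lcp
   1  s[17:],s[8:]  1  'a'
   2  s[8:],s[9:]  1  'a'
   3  s[9:],s[15:]  1  'a'
   4  s[15:],s[1:]  0  ''
   5  s[1:],s[6:]  1  'b'
   6  s[6:],s[13:]  3  'bca'
   7  s[13:],s[10:]  2  'bc'
   8  s[10:],s[2:]  3  'bcc'
   9  s[2:],s[16:]  0  ''
  10  s[16:],s[7:]  2  'ca'
  11  s[7:],s[14:]  2  'ca'
  12  s[14:],s[0:]  1  'c'
  13  s[0:],s[5:]  2  'cb'
  14  s[5:],s[12:]  4  'cbca'
  15  s[12:],s[4:]  1  'c'
  16  s[4:],s[11:]  5  'ccbca'
  17  s[11:],s[3:]  2  'cc'

n(n+1)/2 = 18·19/2 = 171
Σ LCP = 0 + 1 + 1 + 1 + 0 + 1 + 3 + 2 + 3 + 0 + 2 + 2 + 1 + 2 + 4 + 1 + 5 + 2 = 31
distinct = 171 − 31 = 140

140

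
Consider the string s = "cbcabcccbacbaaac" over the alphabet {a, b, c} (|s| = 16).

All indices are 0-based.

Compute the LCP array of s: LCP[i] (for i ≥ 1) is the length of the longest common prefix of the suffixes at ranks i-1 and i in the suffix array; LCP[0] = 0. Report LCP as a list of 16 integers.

rank→(start, suffix):
  0 → (12, 'aaac')
  1 → (13, 'aac')
  2 → (3, 'abcccbacbaaac')
  3 → (14, 'ac')
  4 → (9, 'acbaaac')
  5 → (11, 'baaac')
  6 → (8, 'bacbaaac')
  7 → (1, 'bcabcccbacbaaac')
  8 → (4, 'bcccbacbaaac')
  9 → (15, 'c')
  10 → (2, 'cabcccbacbaaac')
  11 → (10, 'cbaaac')
  12 → (7, 'cbacbaaac')
  13 → (0, 'cbcabcccbacbaaac')
  14 → (6, 'ccbacbaaac')
  15 → (5, 'cccbacbaaac')

SA = [12, 13, 3, 14, 9, 11, 8, 1, 4, 15, 2, 10, 7, 0, 6, 5]
[i] adj suffixes → lcp
  [1] 12/13 → 2 ('aa')
  [2] 13/3 → 1 ('a')
  [3] 3/14 → 1 ('a')
  [4] 14/9 → 2 ('ac')
  [5] 9/11 → 0 ('')
  [6] 11/8 → 2 ('ba')
  [7] 8/1 → 1 ('b')
  [8] 1/4 → 2 ('bc')
  [9] 4/15 → 0 ('')
  [10] 15/2 → 1 ('c')
  [11] 2/10 → 1 ('c')
  [12] 10/7 → 3 ('cba')
  [13] 7/0 → 2 ('cb')
  [14] 0/6 → 1 ('c')
  [15] 6/5 → 2 ('cc')

[0, 2, 1, 1, 2, 0, 2, 1, 2, 0, 1, 1, 3, 2, 1, 2]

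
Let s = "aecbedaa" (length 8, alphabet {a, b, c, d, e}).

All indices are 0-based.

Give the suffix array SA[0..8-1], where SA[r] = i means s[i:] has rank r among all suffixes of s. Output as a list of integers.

[7, 6, 0, 3, 2, 5, 1, 4]

rank | idx | suffix
   0 |   7 | a
   1 |   6 | aa
   2 |   0 | aecbedaa
   3 |   3 | bedaa
   4 |   2 | cbedaa
   5 |   5 | daa
   6 |   1 | ecbedaa
   7 |   4 | edaa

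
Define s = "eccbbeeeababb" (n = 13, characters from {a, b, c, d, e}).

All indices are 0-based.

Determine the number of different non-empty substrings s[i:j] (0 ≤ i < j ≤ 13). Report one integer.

79

sorted suffixes:
  #0 SA[0]=8  'ababb'
  #1 SA[1]=10  'abb'
  #2 SA[2]=12  'b'
  #3 SA[3]=9  'babb'
  #4 SA[4]=11  'bb'
  #5 SA[5]=3  'bbeeeababb'
  #6 SA[6]=4  'beeeababb'
  #7 SA[7]=2  'cbbeeeababb'
  #8 SA[8]=1  'ccbbeeeababb'
  #9 SA[9]=7  'eababb'
  #10 SA[10]=0  'eccbbeeeababb'
  #11 SA[11]=6  'eeababb'
  #12 SA[12]=5  'eeeababb'

SA = [8, 10, 12, 9, 11, 3, 4, 2, 1, 7, 0, 6, 5]
i: (SA[i-1],SA[i]) lcp shared
  1: (8,10) 2 'ab'
  2: (10,12) 0 ''
  3: (12,9) 1 'b'
  4: (9,11) 1 'b'
  5: (11,3) 2 'bb'
  6: (3,4) 1 'b'
  7: (4,2) 0 ''
  8: (2,1) 1 'c'
  9: (1,7) 0 ''
  10: (7,0) 1 'e'
  11: (0,6) 1 'e'
  12: (6,5) 2 'ee'

n(n+1)/2 = 13·14/2 = 91
Σ LCP = 0 + 2 + 0 + 1 + 1 + 2 + 1 + 0 + 1 + 0 + 1 + 1 + 2 = 12
distinct = 91 − 12 = 79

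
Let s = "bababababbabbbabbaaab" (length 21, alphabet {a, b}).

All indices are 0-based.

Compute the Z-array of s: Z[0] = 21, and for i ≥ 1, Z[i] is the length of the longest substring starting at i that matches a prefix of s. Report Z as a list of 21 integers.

[21, 0, 7, 0, 5, 0, 3, 0, 1, 3, 0, 1, 1, 3, 0, 1, 2, 0, 0, 0, 1]

Z[0]=21
i=1: fresh scan; Z[1]=0
i=2: fresh scan; Z[2]=7 extend→box=[2,9)
i=3: min(r-i=6, Z[1]=0)=0; Z[3]=0
i=4: min(r-i=5, Z[2]=7)=5; Z[4]=5
i=5: min(r-i=4, Z[3]=0)=0; Z[5]=0
i=6: min(r-i=3, Z[4]=5)=3; Z[6]=3
i=7: min(r-i=2, Z[5]=0)=0; Z[7]=0
i=8: min(r-i=1, Z[6]=3)=1; Z[8]=1
i=9: fresh scan; Z[9]=3 extend→box=[9,12)
i=10: min(r-i=2, Z[1]=0)=0; Z[10]=0
i=11: min(r-i=1, Z[2]=7)=1; Z[11]=1
i=12: fresh scan; Z[12]=1 extend→box=[12,13)
i=13: fresh scan; Z[13]=3 extend→box=[13,16)
i=14: min(r-i=2, Z[1]=0)=0; Z[14]=0
i=15: min(r-i=1, Z[2]=7)=1; Z[15]=1
i=16: fresh scan; Z[16]=2 extend→box=[16,18)
i=17: min(r-i=1, Z[1]=0)=0; Z[17]=0
i=18: fresh scan; Z[18]=0
i=19: fresh scan; Z[19]=0
i=20: fresh scan; Z[20]=1 extend→box=[20,21)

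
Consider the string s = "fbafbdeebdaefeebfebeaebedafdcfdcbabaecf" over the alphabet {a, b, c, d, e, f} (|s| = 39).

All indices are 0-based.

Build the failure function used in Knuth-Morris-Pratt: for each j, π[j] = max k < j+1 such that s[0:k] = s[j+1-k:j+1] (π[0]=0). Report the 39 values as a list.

π[0] = 0
j=1 s[j]='b': π[1]=0 (border '')
j=2 s[j]='a': π[2]=0 (border '')
j=3 s[j]='f': π[3]=1 (border 'f')
j=4 s[j]='b': π[4]=2 (border 'fb')
j=5 s[j]='d': k: 2→0; π[5]=0 (border '')
j=6 s[j]='e': π[6]=0 (border '')
j=7 s[j]='e': π[7]=0 (border '')
j=8 s[j]='b': π[8]=0 (border '')
j=9 s[j]='d': π[9]=0 (border '')
j=10 s[j]='a': π[10]=0 (border '')
j=11 s[j]='e': π[11]=0 (border '')
j=12 s[j]='f': π[12]=1 (border 'f')
j=13 s[j]='e': k: 1→0; π[13]=0 (border '')
j=14 s[j]='e': π[14]=0 (border '')
j=15 s[j]='b': π[15]=0 (border '')
j=16 s[j]='f': π[16]=1 (border 'f')
j=17 s[j]='e': k: 1→0; π[17]=0 (border '')
j=18 s[j]='b': π[18]=0 (border '')
j=19 s[j]='e': π[19]=0 (border '')
j=20 s[j]='a': π[20]=0 (border '')
j=21 s[j]='e': π[21]=0 (border '')
j=22 s[j]='b': π[22]=0 (border '')
j=23 s[j]='e': π[23]=0 (border '')
j=24 s[j]='d': π[24]=0 (border '')
j=25 s[j]='a': π[25]=0 (border '')
j=26 s[j]='f': π[26]=1 (border 'f')
j=27 s[j]='d': k: 1→0; π[27]=0 (border '')
j=28 s[j]='c': π[28]=0 (border '')
j=29 s[j]='f': π[29]=1 (border 'f')
j=30 s[j]='d': k: 1→0; π[30]=0 (border '')
j=31 s[j]='c': π[31]=0 (border '')
j=32 s[j]='b': π[32]=0 (border '')
j=33 s[j]='a': π[33]=0 (border '')
j=34 s[j]='b': π[34]=0 (border '')
j=35 s[j]='a': π[35]=0 (border '')
j=36 s[j]='e': π[36]=0 (border '')
j=37 s[j]='c': π[37]=0 (border '')
j=38 s[j]='f': π[38]=1 (border 'f')

[0, 0, 0, 1, 2, 0, 0, 0, 0, 0, 0, 0, 1, 0, 0, 0, 1, 0, 0, 0, 0, 0, 0, 0, 0, 0, 1, 0, 0, 1, 0, 0, 0, 0, 0, 0, 0, 0, 1]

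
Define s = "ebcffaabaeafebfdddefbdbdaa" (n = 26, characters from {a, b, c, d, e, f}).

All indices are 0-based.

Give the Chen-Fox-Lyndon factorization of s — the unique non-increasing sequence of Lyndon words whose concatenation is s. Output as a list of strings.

["e", "bcff", "aabaeafebfdddefbdbd", "a", "a"]

emit factor 1: 'e' (i=0, period=1)
emit factor 2: 'bcff' (i=1, period=4)
emit factor 3: 'aabaeafebfdddefbdbd' (i=5, period=19)
emit factor 4: 'a' (i=24, period=1)
emit factor 5: 'a' (i=25, period=1)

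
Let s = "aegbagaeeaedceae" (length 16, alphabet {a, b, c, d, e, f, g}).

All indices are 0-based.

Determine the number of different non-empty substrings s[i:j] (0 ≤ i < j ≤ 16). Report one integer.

rank | idx | suffix
   0 |  14 | ae
   1 |   9 | aedceae
   2 |   6 | aeeaedceae
   3 |   0 | aegbagaeeaedceae
   4 |   4 | agaeeaedceae
   5 |   3 | bagaeeaedceae
   6 |  12 | ceae
   7 |  11 | dceae
   8 |  15 | e
   9 |  13 | eae
  10 |   8 | eaedceae
  11 |  10 | edceae
  12 |   7 | eeaedceae
  13 |   1 | egbagaeeaedceae
  14 |   5 | gaeeaedceae
  15 |   2 | gbagaeeaedceae

SA = [14, 9, 6, 0, 4, 3, 12, 11, 15, 13, 8, 10, 7, 1, 5, 2]
i: (SA[i-1],SA[i]) lcp shared
  1: (14,9) 2 'ae'
  2: (9,6) 2 'ae'
  3: (6,0) 2 'ae'
  4: (0,4) 1 'a'
  5: (4,3) 0 ''
  6: (3,12) 0 ''
  7: (12,11) 0 ''
  8: (11,15) 0 ''
  9: (15,13) 1 'e'
  10: (13,8) 3 'eae'
  11: (8,10) 1 'e'
  12: (10,7) 1 'e'
  13: (7,1) 1 'e'
  14: (1,5) 0 ''
  15: (5,2) 1 'g'

n(n+1)/2 = 16·17/2 = 136
Σ LCP = 0 + 2 + 2 + 2 + 1 + 0 + 0 + 0 + 0 + 1 + 3 + 1 + 1 + 1 + 0 + 1 = 15
distinct = 136 − 15 = 121

121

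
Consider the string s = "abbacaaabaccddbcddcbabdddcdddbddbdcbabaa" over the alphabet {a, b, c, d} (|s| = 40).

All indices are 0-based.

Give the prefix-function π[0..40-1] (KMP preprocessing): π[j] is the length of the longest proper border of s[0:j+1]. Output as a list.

[0, 0, 0, 1, 0, 1, 1, 1, 2, 1, 0, 0, 0, 0, 0, 0, 0, 0, 0, 0, 1, 2, 0, 0, 0, 0, 0, 0, 0, 0, 0, 0, 0, 0, 0, 0, 1, 2, 1, 1]

π[0] = 0
j=1 s[j]='b': π[1]=0 (border '')
j=2 s[j]='b': π[2]=0 (border '')
j=3 s[j]='a': π[3]=1 (border 'a')
j=4 s[j]='c': k: 1→0; π[4]=0 (border '')
j=5 s[j]='a': π[5]=1 (border 'a')
j=6 s[j]='a': k: 1→0; π[6]=1 (border 'a')
j=7 s[j]='a': k: 1→0; π[7]=1 (border 'a')
j=8 s[j]='b': π[8]=2 (border 'ab')
j=9 s[j]='a': k: 2→0; π[9]=1 (border 'a')
j=10 s[j]='c': k: 1→0; π[10]=0 (border '')
j=11 s[j]='c': π[11]=0 (border '')
j=12 s[j]='d': π[12]=0 (border '')
j=13 s[j]='d': π[13]=0 (border '')
j=14 s[j]='b': π[14]=0 (border '')
j=15 s[j]='c': π[15]=0 (border '')
j=16 s[j]='d': π[16]=0 (border '')
j=17 s[j]='d': π[17]=0 (border '')
j=18 s[j]='c': π[18]=0 (border '')
j=19 s[j]='b': π[19]=0 (border '')
j=20 s[j]='a': π[20]=1 (border 'a')
j=21 s[j]='b': π[21]=2 (border 'ab')
j=22 s[j]='d': k: 2→0; π[22]=0 (border '')
j=23 s[j]='d': π[23]=0 (border '')
j=24 s[j]='d': π[24]=0 (border '')
j=25 s[j]='c': π[25]=0 (border '')
j=26 s[j]='d': π[26]=0 (border '')
j=27 s[j]='d': π[27]=0 (border '')
j=28 s[j]='d': π[28]=0 (border '')
j=29 s[j]='b': π[29]=0 (border '')
j=30 s[j]='d': π[30]=0 (border '')
j=31 s[j]='d': π[31]=0 (border '')
j=32 s[j]='b': π[32]=0 (border '')
j=33 s[j]='d': π[33]=0 (border '')
j=34 s[j]='c': π[34]=0 (border '')
j=35 s[j]='b': π[35]=0 (border '')
j=36 s[j]='a': π[36]=1 (border 'a')
j=37 s[j]='b': π[37]=2 (border 'ab')
j=38 s[j]='a': k: 2→0; π[38]=1 (border 'a')
j=39 s[j]='a': k: 1→0; π[39]=1 (border 'a')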